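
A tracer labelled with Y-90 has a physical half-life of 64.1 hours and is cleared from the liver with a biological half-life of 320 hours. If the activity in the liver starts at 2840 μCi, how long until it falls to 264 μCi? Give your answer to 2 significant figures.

180 hours

1/t_eff = 1/t_phys + 1/t_biol = 1/64.1 + 1/320 = 0.018726 per hour.
t_eff = 64.1 × 320 / (64.1 + 320) ≈ 53.403 hours.
n = log₂(2840/264) ≈ 3.4273; t = 3.4273 × 53.403 ≈ 183.03 hours.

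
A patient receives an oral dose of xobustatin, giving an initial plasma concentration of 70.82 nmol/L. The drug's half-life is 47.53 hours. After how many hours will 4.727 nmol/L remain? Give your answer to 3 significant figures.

186 hours

Fraction remaining = 4.727/70.82 ≈ 0.066747.
n = log₂(70.82/4.727) = ln(14.982)/ln 2 ≈ 3.9052 half-lives.
t = n × t½ = 3.9052 × 47.53 ≈ 185.61 hours.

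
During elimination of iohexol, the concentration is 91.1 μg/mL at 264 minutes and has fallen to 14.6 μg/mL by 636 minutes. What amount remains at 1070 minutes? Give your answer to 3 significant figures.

Over Δt = 636 − 264 = 372 minutes, the level fell by a factor of 91.1/14.6 ≈ 6.2397.
n = log₂(6.2397) ≈ 2.6415 half-lives, so t½ = 372/2.6415 ≈ 140.83 minutes.
From t = 636 to t = 1070: 14.6 × (1/2)^((1070−636)/140.83) ≈ 1.7245 μg/mL.

1.72 μg/mL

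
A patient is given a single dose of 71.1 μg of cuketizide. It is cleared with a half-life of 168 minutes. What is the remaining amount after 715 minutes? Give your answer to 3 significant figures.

Number of half-lives: n = 715/168 ≈ 4.256.
Remaining = 71.1 × (1/2)^4.256 = 71.1 × 0.05234 ≈ 3.7213 μg.

3.72 μg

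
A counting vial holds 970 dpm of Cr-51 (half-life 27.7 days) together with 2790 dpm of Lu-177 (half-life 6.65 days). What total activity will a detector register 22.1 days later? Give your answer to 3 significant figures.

837 dpm

Cr-51: 970 × (1/2)^(22.1/27.7) = 970 × (1/2)^0.79783 ≈ 557.96 dpm.
Lu-177: 2790 × (1/2)^(22.1/6.65) = 2790 × (1/2)^3.3233 ≈ 278.73 dpm.
Total = 557.96 + 278.73 ≈ 836.69 dpm.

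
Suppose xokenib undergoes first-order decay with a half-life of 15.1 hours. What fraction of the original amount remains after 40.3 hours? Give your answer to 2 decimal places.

n = 40.3/15.1 ≈ 2.6689 half-lives.
Fraction remaining = (1/2)^2.6689 ≈ 0.15725.

0.16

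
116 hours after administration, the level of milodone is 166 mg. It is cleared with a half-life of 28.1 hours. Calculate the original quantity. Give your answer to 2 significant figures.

2900 mg

Number of half-lives elapsed: n = 116/28.1 ≈ 4.1281.
A₀ = A × 2^n = 166 × 2^4.1281 = 166 × 17.486 ≈ 2902.6 mg.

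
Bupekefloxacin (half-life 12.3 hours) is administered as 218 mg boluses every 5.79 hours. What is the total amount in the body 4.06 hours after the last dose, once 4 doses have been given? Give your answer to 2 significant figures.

The 4 doses were given 21.43, 15.64, 9.85, 4.06 hours ago.
Total = 218·(1/2)^(21.43/12.3) + 218·(1/2)^(15.64/12.3) + 218·(1/2)^(9.85/12.3) + 218·(1/2)^(4.06/12.3)
      = 65.16 + 90.299 + 125.14 + 173.42 ≈ 454.01 mg.

450 mg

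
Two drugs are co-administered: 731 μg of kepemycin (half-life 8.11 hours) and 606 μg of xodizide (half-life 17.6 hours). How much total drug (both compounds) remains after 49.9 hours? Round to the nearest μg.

95 μg

kepemycin: 731 × (1/2)^(49.9/8.11) = 731 × (1/2)^6.1529 ≈ 10.273 μg.
xodizide: 606 × (1/2)^(49.9/17.6) = 606 × (1/2)^2.8352 ≈ 84.915 μg.
Total = 10.273 + 84.915 ≈ 95.188 μg.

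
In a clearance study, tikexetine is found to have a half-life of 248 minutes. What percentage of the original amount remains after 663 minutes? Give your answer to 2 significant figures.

16%

n = 663/248 ≈ 2.6734 half-lives.
Fraction remaining = (1/2)^2.6734 ≈ 0.15676, i.e. 15.676%.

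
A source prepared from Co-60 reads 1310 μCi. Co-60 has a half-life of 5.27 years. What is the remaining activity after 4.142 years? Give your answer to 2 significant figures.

760 μCi

Number of half-lives: n = 4.142/5.27 ≈ 0.78596.
Remaining = 1310 × (1/2)^0.78596 = 1310 × 0.57997 ≈ 759.76 μCi.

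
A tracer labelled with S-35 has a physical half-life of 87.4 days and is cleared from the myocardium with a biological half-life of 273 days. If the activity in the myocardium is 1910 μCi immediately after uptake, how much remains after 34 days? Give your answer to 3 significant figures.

1340 μCi

1/t_eff = 1/t_phys + 1/t_biol = 1/87.4 + 1/273 = 0.015105 per day.
t_eff = 87.4 × 273 / (87.4 + 273) ≈ 66.205 days.
Remaining = 1910 × (1/2)^(34/66.205) = 1910 × (1/2)^0.51356 ≈ 1337.9 μCi.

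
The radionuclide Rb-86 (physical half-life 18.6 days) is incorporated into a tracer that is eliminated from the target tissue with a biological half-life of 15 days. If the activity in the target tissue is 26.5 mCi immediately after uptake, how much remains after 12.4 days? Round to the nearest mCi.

9 mCi

1/t_eff = 1/t_phys + 1/t_biol = 1/18.6 + 1/15 = 0.12043 per day.
t_eff = 18.6 × 15 / (18.6 + 15) ≈ 8.3036 days.
Remaining = 26.5 × (1/2)^(12.4/8.3036) = 26.5 × (1/2)^1.4933 ≈ 9.4126 mCi.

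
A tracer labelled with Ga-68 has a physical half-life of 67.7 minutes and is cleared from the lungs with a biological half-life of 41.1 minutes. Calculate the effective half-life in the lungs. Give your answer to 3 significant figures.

1/t_eff = 1/t_phys + 1/t_biol = 1/67.7 + 1/41.1 = 0.039102 per minute.
t_eff = 67.7 × 41.1 / (67.7 + 41.1) ≈ 25.574 minutes.

25.6 minutes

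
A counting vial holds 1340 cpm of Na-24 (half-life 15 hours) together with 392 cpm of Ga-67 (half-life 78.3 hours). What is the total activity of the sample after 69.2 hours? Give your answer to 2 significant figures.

270 cpm

Na-24: 1340 × (1/2)^(69.2/15) = 1340 × (1/2)^4.6133 ≈ 54.746 cpm.
Ga-67: 392 × (1/2)^(69.2/78.3) = 392 × (1/2)^0.88378 ≈ 212.44 cpm.
Total = 54.746 + 212.44 ≈ 267.19 cpm.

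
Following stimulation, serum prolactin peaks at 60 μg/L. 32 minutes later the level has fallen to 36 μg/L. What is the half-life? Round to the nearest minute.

43 minutes

A/A₀ = 36/60 ≈ 0.6.
n = log₂(1.6667) ≈ 0.73697 half-lives elapsed in 32 minutes.
t½ = 32/0.73697 ≈ 43.421 minutes.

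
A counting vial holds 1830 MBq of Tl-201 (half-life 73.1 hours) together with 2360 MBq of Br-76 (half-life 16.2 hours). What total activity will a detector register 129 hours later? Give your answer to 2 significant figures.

550 MBq

Tl-201: 1830 × (1/2)^(129/73.1) = 1830 × (1/2)^1.7647 ≈ 538.54 MBq.
Br-76: 2360 × (1/2)^(129/16.2) = 2360 × (1/2)^7.963 ≈ 9.4585 MBq.
Total = 538.54 + 9.4585 ≈ 548 MBq.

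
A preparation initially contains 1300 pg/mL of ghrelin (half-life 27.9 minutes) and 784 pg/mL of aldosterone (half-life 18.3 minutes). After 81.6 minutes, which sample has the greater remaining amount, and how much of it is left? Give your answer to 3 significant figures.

ghrelin, 171 pg/mL

ghrelin: 1300 × (1/2)^2.9247 ≈ 171.2 pg/mL.
aldosterone: 784 × (1/2)^4.459 ≈ 35.647 pg/mL.
Ghrelin has more remaining, at ≈ 171.2 pg/mL.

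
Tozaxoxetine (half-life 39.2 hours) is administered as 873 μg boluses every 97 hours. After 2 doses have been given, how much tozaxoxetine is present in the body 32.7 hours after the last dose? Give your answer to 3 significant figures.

The 2 doses were given 129.7, 32.7 hours ago.
Total = 873·(1/2)^(129.7/39.2) + 873·(1/2)^(32.7/39.2)
      = 88.106 + 489.67 ≈ 577.77 μg.

578 μg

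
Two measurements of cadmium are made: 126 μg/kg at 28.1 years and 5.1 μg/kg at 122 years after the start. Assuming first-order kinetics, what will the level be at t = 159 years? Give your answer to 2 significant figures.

Over Δt = 122 − 28.1 = 93.9 years, the level fell by a factor of 126/5.1 ≈ 24.706.
n = log₂(24.706) ≈ 4.6268 half-lives, so t½ = 93.9/4.6268 ≈ 20.295 years.
From t = 122 to t = 159: 5.1 × (1/2)^((159−122)/20.295) ≈ 1.4413 μg/kg.

1.4 μg/kg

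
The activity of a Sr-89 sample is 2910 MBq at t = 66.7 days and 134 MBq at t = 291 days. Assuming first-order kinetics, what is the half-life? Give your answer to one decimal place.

50.5 days

Over Δt = 291 − 66.7 = 224.3 days, the level fell by a factor of 2910/134 ≈ 21.716.
n = log₂(21.716) ≈ 4.4407 half-lives, so t½ = 224.3/4.4407 ≈ 50.51 days.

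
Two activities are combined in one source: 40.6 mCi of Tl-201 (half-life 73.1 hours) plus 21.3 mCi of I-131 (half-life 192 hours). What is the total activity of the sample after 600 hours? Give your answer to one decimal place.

Tl-201: 40.6 × (1/2)^(600/73.1) = 40.6 × (1/2)^8.2079 ≈ 0.13731 mCi.
I-131: 21.3 × (1/2)^(600/192) = 21.3 × (1/2)^3.125 ≈ 2.4415 mCi.
Total = 0.13731 + 2.4415 ≈ 2.5788 mCi.

2.6 mCi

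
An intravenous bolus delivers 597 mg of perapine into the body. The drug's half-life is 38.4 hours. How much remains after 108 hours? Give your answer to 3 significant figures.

85.0 mg

Number of half-lives: n = 108/38.4 ≈ 2.8125.
Remaining = 597 × (1/2)^2.8125 = 597 × 0.14235 ≈ 84.982 mg.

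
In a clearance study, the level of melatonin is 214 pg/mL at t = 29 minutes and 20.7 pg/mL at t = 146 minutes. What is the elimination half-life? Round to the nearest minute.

Over Δt = 146 − 29 = 117 minutes, the level fell by a factor of 214/20.7 ≈ 10.338.
n = log₂(10.338) ≈ 3.3699 half-lives, so t½ = 117/3.3699 ≈ 34.719 minutes.

35 minutes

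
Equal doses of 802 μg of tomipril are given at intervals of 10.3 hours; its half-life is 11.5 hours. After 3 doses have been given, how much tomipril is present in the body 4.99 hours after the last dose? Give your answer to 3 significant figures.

1080 μg

The 3 doses were given 25.59, 15.29, 4.99 hours ago.
Total = 802·(1/2)^(25.59/11.5) + 802·(1/2)^(15.29/11.5) + 802·(1/2)^(4.99/11.5)
      = 171.52 + 319.11 + 593.68 ≈ 1084.3 μg.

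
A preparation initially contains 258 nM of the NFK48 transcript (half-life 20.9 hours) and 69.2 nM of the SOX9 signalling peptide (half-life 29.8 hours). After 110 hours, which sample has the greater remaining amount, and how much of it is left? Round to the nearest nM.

NFK48 transcript: 258 × (1/2)^5.2632 ≈ 6.7182 nM.
SOX9 signalling peptide: 69.2 × (1/2)^3.6913 ≈ 5.357 nM.
NFK48 transcript has more remaining, at ≈ 6.7182 nM.

NFK48 transcript, 7 nM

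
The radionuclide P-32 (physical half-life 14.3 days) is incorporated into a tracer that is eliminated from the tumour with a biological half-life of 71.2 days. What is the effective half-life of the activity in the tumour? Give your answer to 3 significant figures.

11.9 days

1/t_eff = 1/t_phys + 1/t_biol = 1/14.3 + 1/71.2 = 0.083975 per day.
t_eff = 14.3 × 71.2 / (14.3 + 71.2) ≈ 11.908 days.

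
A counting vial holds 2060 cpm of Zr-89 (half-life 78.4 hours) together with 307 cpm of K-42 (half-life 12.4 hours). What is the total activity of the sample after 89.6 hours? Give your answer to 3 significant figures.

935 cpm

Zr-89: 2060 × (1/2)^(89.6/78.4) = 2060 × (1/2)^1.1429 ≈ 932.9 cpm.
K-42: 307 × (1/2)^(89.6/12.4) = 307 × (1/2)^7.2258 ≈ 2.0509 cpm.
Total = 932.9 + 2.0509 ≈ 934.95 cpm.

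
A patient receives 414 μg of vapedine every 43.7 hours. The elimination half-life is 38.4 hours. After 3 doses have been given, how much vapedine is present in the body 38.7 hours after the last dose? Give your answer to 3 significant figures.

342 μg

The 3 doses were given 126.1, 82.4, 38.7 hours ago.
Total = 414·(1/2)^(126.1/38.4) + 414·(1/2)^(82.4/38.4) + 414·(1/2)^(38.7/38.4)
      = 42.507 + 93.549 + 205.88 ≈ 341.94 μg.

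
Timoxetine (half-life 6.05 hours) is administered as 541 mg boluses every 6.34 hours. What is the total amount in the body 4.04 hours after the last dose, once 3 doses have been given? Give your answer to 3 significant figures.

The 3 doses were given 16.72, 10.38, 4.04 hours ago.
Total = 541·(1/2)^(16.72/6.05) + 541·(1/2)^(10.38/6.05) + 541·(1/2)^(4.04/6.05)
      = 79.664 + 164.71 + 340.55 ≈ 584.92 mg.

585 mg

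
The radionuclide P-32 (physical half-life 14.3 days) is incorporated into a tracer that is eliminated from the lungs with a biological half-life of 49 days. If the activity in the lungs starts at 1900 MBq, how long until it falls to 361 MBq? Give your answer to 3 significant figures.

26.5 days

1/t_eff = 1/t_phys + 1/t_biol = 1/14.3 + 1/49 = 0.090338 per day.
t_eff = 14.3 × 49 / (14.3 + 49) ≈ 11.07 days.
n = log₂(1900/361) ≈ 2.3959; t = 2.3959 × 11.07 ≈ 26.522 days.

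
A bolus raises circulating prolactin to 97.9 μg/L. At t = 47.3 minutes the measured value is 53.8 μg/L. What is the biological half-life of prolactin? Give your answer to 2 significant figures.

55 minutes

A/A₀ = 53.8/97.9 ≈ 0.54954.
n = log₂(1.8197) ≈ 0.8637 half-lives elapsed in 47.3 minutes.
t½ = 47.3/0.8637 ≈ 54.764 minutes.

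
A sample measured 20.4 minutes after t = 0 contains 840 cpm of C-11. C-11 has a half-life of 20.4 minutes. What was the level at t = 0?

1680 cpm

Number of half-lives elapsed: n = 20.4/20.4 ≈ 1.
A₀ = A × 2^n = 840 × 2^1 = 840 × 2 ≈ 1680 cpm.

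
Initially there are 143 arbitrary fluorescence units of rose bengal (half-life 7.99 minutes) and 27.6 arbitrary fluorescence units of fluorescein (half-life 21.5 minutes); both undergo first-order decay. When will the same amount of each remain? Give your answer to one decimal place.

Set 143·(1/2)^(t/7.99) = 27.6·(1/2)^(t/21.5).
Taking log₂: log₂(143/27.6) = t·(1/7.99 − 1/21.5).
log₂(5.1812) = 2.3733; 1/7.99 − 1/21.5 = 0.078645.
t = 2.3733 / 0.078645 ≈ 30.177 minutes.

30.2 minutes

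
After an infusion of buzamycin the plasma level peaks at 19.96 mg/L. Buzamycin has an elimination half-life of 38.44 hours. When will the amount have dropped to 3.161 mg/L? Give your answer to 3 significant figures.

Fraction remaining = 3.161/19.96 ≈ 0.15837.
n = log₂(19.96/3.161) = ln(6.3145)/ln 2 ≈ 2.6587 half-lives.
t = n × t½ = 2.6587 × 38.44 ≈ 102.2 hours.

102 hours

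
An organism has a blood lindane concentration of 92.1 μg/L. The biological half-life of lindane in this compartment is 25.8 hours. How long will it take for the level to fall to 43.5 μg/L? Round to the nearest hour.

Fraction remaining = 43.5/92.1 ≈ 0.47231.
n = log₂(92.1/43.5) = ln(2.1172)/ln 2 ≈ 1.0822 half-lives.
t = n × t½ = 1.0822 × 25.8 ≈ 27.92 hours.

28 hours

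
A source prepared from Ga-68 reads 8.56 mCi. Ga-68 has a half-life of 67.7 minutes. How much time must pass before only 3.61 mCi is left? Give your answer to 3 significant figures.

Fraction remaining = 3.61/8.56 ≈ 0.42173.
n = log₂(8.56/3.61) = ln(2.3712)/ln 2 ≈ 1.2456 half-lives.
t = n × t½ = 1.2456 × 67.7 ≈ 84.328 minutes.

84.3 minutes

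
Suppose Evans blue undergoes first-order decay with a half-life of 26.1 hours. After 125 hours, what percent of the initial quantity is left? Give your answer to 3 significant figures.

3.62%

n = 125/26.1 ≈ 4.7893 half-lives.
Fraction remaining = (1/2)^4.7893 ≈ 0.036165, i.e. 3.6165%.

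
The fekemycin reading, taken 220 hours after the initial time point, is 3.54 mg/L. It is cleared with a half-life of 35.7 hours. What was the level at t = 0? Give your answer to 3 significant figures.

Number of half-lives elapsed: n = 220/35.7 ≈ 6.1625.
A₀ = A × 2^n = 3.54 × 2^6.1625 = 3.54 × 71.629 ≈ 253.57 mg/L.

254 mg/L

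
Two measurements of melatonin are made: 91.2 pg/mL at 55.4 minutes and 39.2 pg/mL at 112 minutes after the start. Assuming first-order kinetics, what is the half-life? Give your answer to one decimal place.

Over Δt = 112 − 55.4 = 56.6 minutes, the level fell by a factor of 91.2/39.2 ≈ 2.3265.
n = log₂(2.3265) ≈ 1.2182 half-lives, so t½ = 56.6/1.2182 ≈ 46.463 minutes.

46.5 minutes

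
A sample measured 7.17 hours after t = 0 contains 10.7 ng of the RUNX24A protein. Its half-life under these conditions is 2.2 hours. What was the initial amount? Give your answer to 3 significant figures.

102 ng

Number of half-lives elapsed: n = 7.17/2.2 ≈ 3.2591.
A₀ = A × 2^n = 10.7 × 2^3.2591 = 10.7 × 9.5738 ≈ 102.44 ng.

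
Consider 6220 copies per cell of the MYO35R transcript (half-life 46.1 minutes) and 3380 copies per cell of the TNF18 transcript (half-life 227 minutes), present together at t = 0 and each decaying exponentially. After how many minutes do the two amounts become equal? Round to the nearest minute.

51 minutes

Set 6220·(1/2)^(t/46.1) = 3380·(1/2)^(t/227).
Taking log₂: log₂(6220/3380) = t·(1/46.1 − 1/227).
log₂(1.8402) = 0.87989; 1/46.1 − 1/227 = 0.017287.
t = 0.87989 / 0.017287 ≈ 50.9 minutes.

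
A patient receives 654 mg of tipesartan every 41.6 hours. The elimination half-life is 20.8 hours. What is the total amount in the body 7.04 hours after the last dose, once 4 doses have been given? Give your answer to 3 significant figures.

687 mg

The 4 doses were given 131.84, 90.24, 48.64, 7.04 hours ago.
Total = 654·(1/2)^(131.84/20.8) + 654·(1/2)^(90.24/20.8) + 654·(1/2)^(48.64/20.8) + 654·(1/2)^(7.04/20.8)
      = 8.0818 + 32.327 + 129.31 + 517.24 ≈ 686.96 mg.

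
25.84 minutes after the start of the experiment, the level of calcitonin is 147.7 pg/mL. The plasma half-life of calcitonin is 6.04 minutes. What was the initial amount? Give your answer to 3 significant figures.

Number of half-lives elapsed: n = 25.84/6.04 ≈ 4.2781.
A₀ = A × 2^n = 147.7 × 2^4.2781 = 147.7 × 19.402 ≈ 2865.7 pg/mL.

2870 pg/mL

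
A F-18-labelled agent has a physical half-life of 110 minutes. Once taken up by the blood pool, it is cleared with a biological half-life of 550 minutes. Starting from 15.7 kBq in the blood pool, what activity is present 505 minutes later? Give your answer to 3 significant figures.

1/t_eff = 1/t_phys + 1/t_biol = 1/110 + 1/550 = 0.010909 per minute.
t_eff = 110 × 550 / (110 + 550) ≈ 91.667 minutes.
Remaining = 15.7 × (1/2)^(505/91.667) = 15.7 × (1/2)^5.5091 ≈ 0.34475 kBq.

0.345 kBq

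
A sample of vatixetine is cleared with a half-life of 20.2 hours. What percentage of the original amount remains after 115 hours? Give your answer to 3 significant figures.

1.93%

n = 115/20.2 ≈ 5.6931 half-lives.
Fraction remaining = (1/2)^5.6931 ≈ 0.019329, i.e. 1.9329%.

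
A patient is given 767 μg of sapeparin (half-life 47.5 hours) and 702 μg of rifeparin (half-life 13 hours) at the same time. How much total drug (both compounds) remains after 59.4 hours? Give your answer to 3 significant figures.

352 μg

sapeparin: 767 × (1/2)^(59.4/47.5) = 767 × (1/2)^1.2505 ≈ 322.37 μg.
rifeparin: 702 × (1/2)^(59.4/13) = 702 × (1/2)^4.5692 ≈ 29.571 μg.
Total = 322.37 + 29.571 ≈ 351.94 μg.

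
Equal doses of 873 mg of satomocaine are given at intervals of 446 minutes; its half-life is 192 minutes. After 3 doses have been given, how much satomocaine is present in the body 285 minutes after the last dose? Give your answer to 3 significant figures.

The 3 doses were given 1177, 731, 285 minutes ago.
Total = 873·(1/2)^(1177/192) + 873·(1/2)^(731/192) + 873·(1/2)^(285/192)
      = 12.463 + 62.36 + 312.01 ≈ 386.84 mg.

387 mg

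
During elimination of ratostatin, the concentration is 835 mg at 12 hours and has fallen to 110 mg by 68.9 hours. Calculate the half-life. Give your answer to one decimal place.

19.5 hours

Over Δt = 68.9 − 12 = 56.9 hours, the level fell by a factor of 835/110 ≈ 7.5909.
n = log₂(7.5909) ≈ 2.9243 half-lives, so t½ = 56.9/2.9243 ≈ 19.458 hours.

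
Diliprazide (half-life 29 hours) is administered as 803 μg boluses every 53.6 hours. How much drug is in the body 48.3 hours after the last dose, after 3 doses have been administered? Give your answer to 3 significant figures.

The 3 doses were given 155.5, 101.9, 48.3 hours ago.
Total = 803·(1/2)^(155.5/29) + 803·(1/2)^(101.9/29) + 803·(1/2)^(48.3/29)
      = 19.524 + 70.301 + 253.13 ≈ 342.96 μg.

343 μg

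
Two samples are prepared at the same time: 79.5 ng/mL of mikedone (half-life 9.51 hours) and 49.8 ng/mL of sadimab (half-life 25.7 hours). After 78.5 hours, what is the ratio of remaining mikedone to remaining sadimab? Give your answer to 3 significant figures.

mikedone: 79.5 × (1/2)^(78.5/9.51) = 79.5 × (1/2)^8.2545 ≈ 0.26033 ng/mL.
sadimab: 49.8 × (1/2)^(78.5/25.7) = 49.8 × (1/2)^3.0545 ≈ 5.9943 ng/mL.
Ratio ≈ 0.26033 / 5.9943 ≈ 0.043429.

0.0434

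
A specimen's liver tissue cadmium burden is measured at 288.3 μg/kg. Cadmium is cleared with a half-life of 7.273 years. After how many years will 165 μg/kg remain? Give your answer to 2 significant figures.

5.9 years

Fraction remaining = 165/288.3 ≈ 0.57232.
n = log₂(288.3/165) = ln(1.7473)/ln 2 ≈ 0.8051 half-lives.
t = n × t½ = 0.8051 × 7.273 ≈ 5.8555 years.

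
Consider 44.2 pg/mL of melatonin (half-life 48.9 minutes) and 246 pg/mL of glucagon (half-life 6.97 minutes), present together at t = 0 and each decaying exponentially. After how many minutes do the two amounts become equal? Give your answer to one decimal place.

Set 44.2·(1/2)^(t/48.9) = 246·(1/2)^(t/6.97).
Taking log₂: log₂(44.2/246) = t·(1/48.9 − 1/6.97).
log₂(0.17967) = -2.4765; 1/48.9 − 1/6.97 = -0.12302.
t = -2.4765 / -0.12302 ≈ 20.131 minutes.

20.1 minutes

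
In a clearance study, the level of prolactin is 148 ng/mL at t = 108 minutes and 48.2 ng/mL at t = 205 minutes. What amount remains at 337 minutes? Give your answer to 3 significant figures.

10.5 ng/mL

Over Δt = 205 − 108 = 97 minutes, the level fell by a factor of 148/48.2 ≈ 3.0705.
n = log₂(3.0705) ≈ 1.6185 half-lives, so t½ = 97/1.6185 ≈ 59.932 minutes.
From t = 205 to t = 337: 48.2 × (1/2)^((337−205)/59.932) ≈ 10.472 ng/mL.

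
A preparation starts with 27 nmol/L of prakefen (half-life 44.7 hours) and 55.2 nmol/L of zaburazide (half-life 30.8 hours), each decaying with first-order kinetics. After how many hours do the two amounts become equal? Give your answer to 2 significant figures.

Set 27·(1/2)^(t/44.7) = 55.2·(1/2)^(t/30.8).
Taking log₂: log₂(27/55.2) = t·(1/44.7 − 1/30.8).
log₂(0.48913) = -1.0317; 1/44.7 − 1/30.8 = -0.010096.
t = -1.0317 / -0.010096 ≈ 102.19 hours.

100 hours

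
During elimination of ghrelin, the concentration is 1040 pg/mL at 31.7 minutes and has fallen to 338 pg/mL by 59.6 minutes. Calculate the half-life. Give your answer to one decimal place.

17.2 minutes

Over Δt = 59.6 − 31.7 = 27.9 minutes, the level fell by a factor of 1040/338 ≈ 3.0769.
n = log₂(3.0769) ≈ 1.6215 half-lives, so t½ = 27.9/1.6215 ≈ 17.206 minutes.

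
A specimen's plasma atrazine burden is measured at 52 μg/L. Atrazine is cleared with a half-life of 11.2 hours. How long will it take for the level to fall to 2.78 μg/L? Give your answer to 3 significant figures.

Fraction remaining = 2.78/52 ≈ 0.053462.
n = log₂(52/2.78) = ln(18.705)/ln 2 ≈ 4.2254 half-lives.
t = n × t½ = 4.2254 × 11.2 ≈ 47.324 hours.

47.3 hours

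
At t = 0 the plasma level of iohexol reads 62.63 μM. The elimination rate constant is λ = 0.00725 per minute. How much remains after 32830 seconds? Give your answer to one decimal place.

t½ = ln 2 / λ = 0.69315 / 0.00725 ≈ 95.607 minutes.
Convert the elapsed time: 32830 seconds = 547.167 minutes.
Number of half-lives: n = 547.167/95.607 ≈ 5.7231.
Remaining = 62.63 × (1/2)^5.7231 = 62.63 × 0.018931 ≈ 1.1856 μM.

1.2 μM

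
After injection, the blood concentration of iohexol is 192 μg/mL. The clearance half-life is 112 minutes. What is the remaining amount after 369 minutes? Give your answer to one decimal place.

19.6 μg/mL

Number of half-lives: n = 369/112 ≈ 3.2946.
Remaining = 192 × (1/2)^3.2946 = 192 × 0.10191 ≈ 19.567 μg/mL.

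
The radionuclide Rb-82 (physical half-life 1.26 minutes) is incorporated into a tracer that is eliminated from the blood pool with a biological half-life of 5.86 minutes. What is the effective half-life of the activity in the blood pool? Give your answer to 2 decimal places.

1.04 minutes

1/t_eff = 1/t_phys + 1/t_biol = 1/1.26 + 1/5.86 = 0.9643 per minute.
t_eff = 1.26 × 5.86 / (1.26 + 5.86) ≈ 1.037 minutes.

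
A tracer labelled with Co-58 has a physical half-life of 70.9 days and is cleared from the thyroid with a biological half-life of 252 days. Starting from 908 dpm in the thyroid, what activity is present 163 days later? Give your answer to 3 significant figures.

118 dpm

1/t_eff = 1/t_phys + 1/t_biol = 1/70.9 + 1/252 = 0.018073 per day.
t_eff = 70.9 × 252 / (70.9 + 252) ≈ 55.332 days.
Remaining = 908 × (1/2)^(163/55.332) = 908 × (1/2)^2.9458 ≈ 117.84 dpm.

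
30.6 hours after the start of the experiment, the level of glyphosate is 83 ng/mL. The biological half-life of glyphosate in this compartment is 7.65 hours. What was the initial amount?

Number of half-lives elapsed: n = 30.6/7.65 ≈ 4.
A₀ = A × 2^n = 83 × 2^4 = 83 × 16 ≈ 1328 ng/mL.

1328 ng/mL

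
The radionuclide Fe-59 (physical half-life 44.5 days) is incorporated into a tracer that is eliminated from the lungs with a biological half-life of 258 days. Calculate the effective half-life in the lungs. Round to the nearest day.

1/t_eff = 1/t_phys + 1/t_biol = 1/44.5 + 1/258 = 0.026348 per day.
t_eff = 44.5 × 258 / (44.5 + 258) ≈ 37.954 days.

38 days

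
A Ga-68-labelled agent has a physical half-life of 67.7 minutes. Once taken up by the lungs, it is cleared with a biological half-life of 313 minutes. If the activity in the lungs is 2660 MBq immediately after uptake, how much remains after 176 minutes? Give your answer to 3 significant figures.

297 MBq

1/t_eff = 1/t_phys + 1/t_biol = 1/67.7 + 1/313 = 0.017966 per minute.
t_eff = 67.7 × 313 / (67.7 + 313) ≈ 55.661 minutes.
Remaining = 2660 × (1/2)^(176/55.661) = 2660 × (1/2)^3.162 ≈ 297.18 MBq.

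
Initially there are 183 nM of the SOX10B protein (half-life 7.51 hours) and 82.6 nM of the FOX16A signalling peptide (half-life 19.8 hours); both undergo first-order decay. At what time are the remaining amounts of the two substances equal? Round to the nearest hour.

Set 183·(1/2)^(t/7.51) = 82.6·(1/2)^(t/19.8).
Taking log₂: log₂(183/82.6) = t·(1/7.51 − 1/19.8).
log₂(2.2155) = 1.1476; 1/7.51 − 1/19.8 = 0.082651.
t = 1.1476 / 0.082651 ≈ 13.885 hours.

14 hours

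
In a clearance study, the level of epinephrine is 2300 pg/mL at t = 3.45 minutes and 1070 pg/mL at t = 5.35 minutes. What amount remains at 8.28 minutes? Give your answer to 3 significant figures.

Over Δt = 5.35 − 3.45 = 1.9 minutes, the level fell by a factor of 2300/1070 ≈ 2.1495.
n = log₂(2.1495) ≈ 1.104 half-lives, so t½ = 1.9/1.104 ≈ 1.721 minutes.
From t = 5.35 to t = 8.28: 1070 × (1/2)^((8.28−5.35)/1.721) ≈ 328.76 pg/mL.

329 pg/mL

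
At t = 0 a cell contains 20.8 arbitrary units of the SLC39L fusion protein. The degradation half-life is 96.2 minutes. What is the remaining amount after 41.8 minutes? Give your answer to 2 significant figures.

15 arbitrary units

Number of half-lives: n = 41.8/96.2 ≈ 0.43451.
Remaining = 20.8 × (1/2)^0.43451 = 20.8 × 0.73994 ≈ 15.391 arbitrary units.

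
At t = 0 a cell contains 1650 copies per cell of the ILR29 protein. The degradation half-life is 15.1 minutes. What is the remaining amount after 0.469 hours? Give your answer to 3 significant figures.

453 copies per cell

Convert the elapsed time: 0.469 hours = 28.14 minutes.
Number of half-lives: n = 28.14/15.1 ≈ 1.8636.
Remaining = 1650 × (1/2)^1.8636 = 1650 × 0.27479 ≈ 453.41 copies per cell.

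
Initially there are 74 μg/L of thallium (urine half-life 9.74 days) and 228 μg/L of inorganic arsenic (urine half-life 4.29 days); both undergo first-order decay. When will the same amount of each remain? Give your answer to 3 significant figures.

Set 74·(1/2)^(t/9.74) = 228·(1/2)^(t/4.29).
Taking log₂: log₂(74/228) = t·(1/9.74 − 1/4.29).
log₂(0.32456) = -1.6234; 1/9.74 − 1/4.29 = -0.13043.
t = -1.6234 / -0.13043 ≈ 12.447 days.

12.4 days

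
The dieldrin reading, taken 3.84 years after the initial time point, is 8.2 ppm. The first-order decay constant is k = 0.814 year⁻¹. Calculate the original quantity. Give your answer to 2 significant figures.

t½ = ln 2 / k = 0.69315 / 0.814 ≈ 0.85153 years.
Number of half-lives elapsed: n = 3.84/0.85153 ≈ 4.5095.
A₀ = A × 2^n = 8.2 × 2^4.5095 = 8.2 × 22.777 ≈ 186.77 ppm.

190 ppm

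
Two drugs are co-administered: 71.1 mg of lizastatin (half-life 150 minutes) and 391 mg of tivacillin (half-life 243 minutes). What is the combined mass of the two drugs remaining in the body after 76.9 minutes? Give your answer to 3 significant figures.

364 mg

lizastatin: 71.1 × (1/2)^(76.9/150) = 71.1 × (1/2)^0.51267 ≈ 49.836 mg.
tivacillin: 391 × (1/2)^(76.9/243) = 391 × (1/2)^0.31646 ≈ 313.99 mg.
Total = 49.836 + 313.99 ≈ 363.82 mg.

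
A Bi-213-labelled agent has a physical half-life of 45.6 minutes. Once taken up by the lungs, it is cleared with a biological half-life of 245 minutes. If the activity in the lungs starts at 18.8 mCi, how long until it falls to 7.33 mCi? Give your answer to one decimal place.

1/t_eff = 1/t_phys + 1/t_biol = 1/45.6 + 1/245 = 0.026011 per minute.
t_eff = 45.6 × 245 / (45.6 + 245) ≈ 38.445 minutes.
n = log₂(18.8/7.33) ≈ 1.3588; t = 1.3588 × 38.445 ≈ 52.24 minutes.

52.2 minutes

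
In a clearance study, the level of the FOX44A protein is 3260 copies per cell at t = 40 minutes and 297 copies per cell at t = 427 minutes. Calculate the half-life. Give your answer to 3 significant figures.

Over Δt = 427 − 40 = 387 minutes, the level fell by a factor of 3260/297 ≈ 10.976.
n = log₂(10.976) ≈ 3.4563 half-lives, so t½ = 387/3.4563 ≈ 111.97 minutes.

112 minutes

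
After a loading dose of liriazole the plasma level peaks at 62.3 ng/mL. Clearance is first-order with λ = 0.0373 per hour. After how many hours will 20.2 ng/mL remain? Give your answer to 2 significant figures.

30 hours

t½ = ln 2 / λ = 0.69315 / 0.0373 ≈ 18.583 hours.
Fraction remaining = 20.2/62.3 ≈ 0.32424.
n = log₂(62.3/20.2) = ln(3.0842)/ln 2 ≈ 1.6249 half-lives.
t = n × t½ = 1.6249 × 18.583 ≈ 30.195 hours.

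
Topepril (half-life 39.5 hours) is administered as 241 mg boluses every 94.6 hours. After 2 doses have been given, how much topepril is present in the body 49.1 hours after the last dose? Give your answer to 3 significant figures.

121 mg

The 2 doses were given 143.7, 49.1 hours ago.
Total = 241·(1/2)^(143.7/39.5) + 241·(1/2)^(49.1/39.5)
      = 19.359 + 101.82 ≈ 121.18 mg.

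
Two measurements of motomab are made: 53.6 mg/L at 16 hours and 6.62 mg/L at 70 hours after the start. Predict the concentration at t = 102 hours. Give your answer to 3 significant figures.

1.92 mg/L

Over Δt = 70 − 16 = 54 hours, the level fell by a factor of 53.6/6.62 ≈ 8.0967.
n = log₂(8.0967) ≈ 3.0173 half-lives, so t½ = 54/3.0173 ≈ 17.897 hours.
From t = 70 to t = 102: 6.62 × (1/2)^((102−70)/17.897) ≈ 1.9169 mg/L.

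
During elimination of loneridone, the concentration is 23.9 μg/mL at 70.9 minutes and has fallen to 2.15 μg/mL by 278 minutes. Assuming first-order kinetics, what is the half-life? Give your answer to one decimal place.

59.6 minutes

Over Δt = 278 − 70.9 = 207.1 minutes, the level fell by a factor of 23.9/2.15 ≈ 11.116.
n = log₂(11.116) ≈ 3.4746 half-lives, so t½ = 207.1/3.4746 ≈ 59.604 minutes.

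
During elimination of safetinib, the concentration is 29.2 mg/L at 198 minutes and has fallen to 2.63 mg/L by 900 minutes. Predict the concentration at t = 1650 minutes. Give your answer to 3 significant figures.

Over Δt = 900 − 198 = 702 minutes, the level fell by a factor of 29.2/2.63 ≈ 11.103.
n = log₂(11.103) ≈ 3.4728 half-lives, so t½ = 702/3.4728 ≈ 202.14 minutes.
From t = 900 to t = 1650: 2.63 × (1/2)^((1650−900)/202.14) ≈ 0.20093 mg/L.

0.201 mg/L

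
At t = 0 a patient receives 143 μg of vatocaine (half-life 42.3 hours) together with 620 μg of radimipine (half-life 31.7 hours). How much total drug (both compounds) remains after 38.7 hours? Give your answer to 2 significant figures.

vatocaine: 143 × (1/2)^(38.7/42.3) = 143 × (1/2)^0.91489 ≈ 75.845 μg.
radimipine: 620 × (1/2)^(38.7/31.7) = 620 × (1/2)^1.2208 ≈ 266 μg.
Total = 75.845 + 266 ≈ 341.85 μg.

340 μg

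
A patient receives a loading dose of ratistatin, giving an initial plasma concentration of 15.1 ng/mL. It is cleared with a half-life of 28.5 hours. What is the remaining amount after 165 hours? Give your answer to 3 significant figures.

0.273 ng/mL

Number of half-lives: n = 165/28.5 ≈ 5.7895.
Remaining = 15.1 × (1/2)^5.7895 = 15.1 × 0.01808 ≈ 0.27301 ng/mL.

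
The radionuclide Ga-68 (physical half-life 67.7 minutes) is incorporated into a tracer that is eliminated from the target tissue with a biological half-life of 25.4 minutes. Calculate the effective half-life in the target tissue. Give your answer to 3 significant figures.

1/t_eff = 1/t_phys + 1/t_biol = 1/67.7 + 1/25.4 = 0.054141 per minute.
t_eff = 67.7 × 25.4 / (67.7 + 25.4) ≈ 18.47 minutes.

18.5 minutes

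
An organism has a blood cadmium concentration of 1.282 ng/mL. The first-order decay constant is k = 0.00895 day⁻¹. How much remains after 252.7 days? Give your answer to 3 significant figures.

t½ = ln 2 / k = 0.69315 / 0.00895 ≈ 77.447 days.
Number of half-lives: n = 252.7/77.447 ≈ 3.2629.
Remaining = 1.282 × (1/2)^3.2629 = 1.282 × 0.10418 ≈ 0.13355 ng/mL.

0.134 ng/mL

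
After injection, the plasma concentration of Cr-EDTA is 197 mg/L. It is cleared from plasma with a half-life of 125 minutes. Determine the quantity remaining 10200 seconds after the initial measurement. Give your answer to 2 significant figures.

77 mg/L

Convert the elapsed time: 10200 seconds = 170 minutes.
Number of half-lives: n = 170/125 ≈ 1.36.
Remaining = 197 × (1/2)^1.36 = 197 × 0.38958 ≈ 76.748 mg/L.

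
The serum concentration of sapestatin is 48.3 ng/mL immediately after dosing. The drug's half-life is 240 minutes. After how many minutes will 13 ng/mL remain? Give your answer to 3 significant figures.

Fraction remaining = 13/48.3 ≈ 0.26915.
n = log₂(48.3/13) = ln(3.7154)/ln 2 ≈ 1.8935 half-lives.
t = n × t½ = 1.8935 × 240 ≈ 454.44 minutes.

454 minutes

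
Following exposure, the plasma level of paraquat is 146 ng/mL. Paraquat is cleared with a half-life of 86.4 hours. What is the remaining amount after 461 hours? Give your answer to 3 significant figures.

3.62 ng/mL

Number of half-lives: n = 461/86.4 ≈ 5.3356.
Remaining = 146 × (1/2)^5.3356 = 146 × 0.024763 ≈ 3.6155 ng/mL.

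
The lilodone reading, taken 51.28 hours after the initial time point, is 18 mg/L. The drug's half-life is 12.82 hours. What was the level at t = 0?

Number of half-lives elapsed: n = 51.28/12.82 ≈ 4.
A₀ = A × 2^n = 18 × 2^4 = 18 × 16 ≈ 288 mg/L.

288 mg/L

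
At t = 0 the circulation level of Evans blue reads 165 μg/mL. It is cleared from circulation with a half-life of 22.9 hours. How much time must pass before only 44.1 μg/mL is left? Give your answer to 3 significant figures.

43.6 hours

Fraction remaining = 44.1/165 ≈ 0.26727.
n = log₂(165/44.1) = ln(3.7415)/ln 2 ≈ 1.9036 half-lives.
t = n × t½ = 1.9036 × 22.9 ≈ 43.593 hours.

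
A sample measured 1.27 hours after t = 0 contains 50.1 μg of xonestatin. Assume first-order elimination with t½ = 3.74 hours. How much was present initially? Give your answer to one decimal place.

63.4 μg

Number of half-lives elapsed: n = 1.27/3.74 ≈ 0.33957.
A₀ = A × 2^n = 50.1 × 2^0.33957 = 50.1 × 1.2654 ≈ 63.396 μg.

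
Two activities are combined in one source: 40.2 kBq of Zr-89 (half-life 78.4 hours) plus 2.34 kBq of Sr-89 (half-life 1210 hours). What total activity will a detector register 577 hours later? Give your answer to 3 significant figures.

1.93 kBq

Zr-89: 40.2 × (1/2)^(577/78.4) = 40.2 × (1/2)^7.3597 ≈ 0.24476 kBq.
Sr-89: 2.34 × (1/2)^(577/1210) = 2.34 × (1/2)^0.47686 ≈ 1.6814 kBq.
Total = 0.24476 + 1.6814 ≈ 1.9261 kBq.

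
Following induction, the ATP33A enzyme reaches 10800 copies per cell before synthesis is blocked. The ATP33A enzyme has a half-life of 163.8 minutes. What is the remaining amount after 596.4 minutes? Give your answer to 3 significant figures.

Number of half-lives: n = 596.4/163.8 ≈ 3.641.
Remaining = 10800 × (1/2)^3.641 = 10800 × 0.080157 ≈ 865.7 copies per cell.

866 copies per cell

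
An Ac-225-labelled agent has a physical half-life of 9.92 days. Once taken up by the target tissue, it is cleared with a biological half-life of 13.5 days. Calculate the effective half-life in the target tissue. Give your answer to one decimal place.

5.7 days

1/t_eff = 1/t_phys + 1/t_biol = 1/9.92 + 1/13.5 = 0.17488 per day.
t_eff = 9.92 × 13.5 / (9.92 + 13.5) ≈ 5.7182 days.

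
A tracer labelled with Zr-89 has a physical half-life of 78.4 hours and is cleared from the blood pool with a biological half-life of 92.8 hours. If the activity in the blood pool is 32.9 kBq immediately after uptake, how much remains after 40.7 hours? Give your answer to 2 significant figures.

17 kBq

1/t_eff = 1/t_phys + 1/t_biol = 1/78.4 + 1/92.8 = 0.023531 per hour.
t_eff = 78.4 × 92.8 / (78.4 + 92.8) ≈ 42.497 hours.
Remaining = 32.9 × (1/2)^(40.7/42.497) = 32.9 × (1/2)^0.95771 ≈ 16.939 kBq.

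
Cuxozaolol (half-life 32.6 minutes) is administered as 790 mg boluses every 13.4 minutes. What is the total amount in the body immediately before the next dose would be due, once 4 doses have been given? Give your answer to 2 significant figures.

1600 mg

The 4 doses were given 53.6, 40.2, 26.8, 13.4 minutes ago.
Total = 790·(1/2)^(53.6/32.6) + 790·(1/2)^(40.2/32.6) + 790·(1/2)^(26.8/32.6) + 790·(1/2)^(13.4/32.6)
      = 252.74 + 336.06 + 446.84 + 594.14 ≈ 1629.8 mg.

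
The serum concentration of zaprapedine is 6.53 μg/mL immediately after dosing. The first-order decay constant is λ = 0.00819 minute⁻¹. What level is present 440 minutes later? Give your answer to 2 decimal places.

t½ = ln 2 / λ = 0.69315 / 0.00819 ≈ 84.633 minutes.
Number of half-lives: n = 440/84.633 ≈ 5.1989.
Remaining = 6.53 × (1/2)^5.1989 = 6.53 × 0.027226 ≈ 0.17778 μg/mL.

0.18 μg/mL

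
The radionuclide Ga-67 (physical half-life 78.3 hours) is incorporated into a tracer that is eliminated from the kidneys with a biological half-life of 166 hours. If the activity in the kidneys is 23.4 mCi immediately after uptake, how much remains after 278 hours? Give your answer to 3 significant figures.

0.626 mCi

1/t_eff = 1/t_phys + 1/t_biol = 1/78.3 + 1/166 = 0.018795 per hour.
t_eff = 78.3 × 166 / (78.3 + 166) ≈ 53.204 hours.
Remaining = 23.4 × (1/2)^(278/53.204) = 23.4 × (1/2)^5.2251 ≈ 0.62559 mCi.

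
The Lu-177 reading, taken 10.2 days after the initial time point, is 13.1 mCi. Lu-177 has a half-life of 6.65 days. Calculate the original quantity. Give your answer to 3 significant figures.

37.9 mCi

Number of half-lives elapsed: n = 10.2/6.65 ≈ 1.5338.
A₀ = A × 2^n = 13.1 × 2^1.5338 = 13.1 × 2.8955 ≈ 37.932 mCi.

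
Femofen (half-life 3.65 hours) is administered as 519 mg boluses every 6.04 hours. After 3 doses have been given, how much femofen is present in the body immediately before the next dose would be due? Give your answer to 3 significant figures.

234 mg

The 3 doses were given 18.12, 12.08, 6.04 hours ago.
Total = 519·(1/2)^(18.12/3.65) + 519·(1/2)^(12.08/3.65) + 519·(1/2)^(6.04/3.65)
      = 16.624 + 52.346 + 164.83 ≈ 233.8 mg.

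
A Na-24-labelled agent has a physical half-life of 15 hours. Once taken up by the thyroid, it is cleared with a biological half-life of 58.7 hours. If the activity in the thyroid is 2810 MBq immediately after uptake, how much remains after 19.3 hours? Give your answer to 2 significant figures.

920 MBq

1/t_eff = 1/t_phys + 1/t_biol = 1/15 + 1/58.7 = 0.083702 per hour.
t_eff = 15 × 58.7 / (15 + 58.7) ≈ 11.947 hours.
Remaining = 2810 × (1/2)^(19.3/11.947) = 2810 × (1/2)^1.6155 ≈ 917.08 MBq.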